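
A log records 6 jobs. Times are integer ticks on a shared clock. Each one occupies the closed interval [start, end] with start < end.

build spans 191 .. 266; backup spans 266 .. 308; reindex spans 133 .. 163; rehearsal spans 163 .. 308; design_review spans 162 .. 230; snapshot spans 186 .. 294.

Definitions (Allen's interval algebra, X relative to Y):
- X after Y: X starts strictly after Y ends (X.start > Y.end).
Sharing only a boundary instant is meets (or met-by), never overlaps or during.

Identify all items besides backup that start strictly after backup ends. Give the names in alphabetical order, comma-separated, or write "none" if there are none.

none

Target backup = [266, 308].
build [191, 266] → meets → no.
design_review [162, 230] → before → no.
rehearsal [163, 308] → finished-by → no.
reindex [133, 163] → before → no.
snapshot [186, 294] → overlaps → no.
Result: none.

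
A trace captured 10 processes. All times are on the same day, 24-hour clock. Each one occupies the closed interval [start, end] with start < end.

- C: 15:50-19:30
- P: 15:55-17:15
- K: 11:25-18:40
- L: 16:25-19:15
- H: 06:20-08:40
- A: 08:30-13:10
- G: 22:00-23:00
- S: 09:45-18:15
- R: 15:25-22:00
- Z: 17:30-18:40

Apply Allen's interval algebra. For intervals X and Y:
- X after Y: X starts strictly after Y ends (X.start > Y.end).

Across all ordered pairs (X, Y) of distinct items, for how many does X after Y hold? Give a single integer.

Checking all 90 ordered pairs for relation 'after'; matching pairs in alphabetical order:
(C, A): C after A ✓
(C, H): C after H ✓
(G, A): G after A ✓
(G, C): G after C ✓
(G, H): G after H ✓
(G, K): G after K ✓
(G, L): G after L ✓
(G, P): G after P ✓
(G, S): G after S ✓
(G, Z): G after Z ✓
(K, H): K after H ✓
(L, A): L after A ✓
(L, H): L after H ✓
(P, A): P after A ✓
(P, H): P after H ✓
(R, A): R after A ✓
(R, H): R after H ✓
(S, H): S after H ✓
(Z, A): Z after A ✓
(Z, H): Z after H ✓
(Z, P): Z after P ✓
Count: 21.

21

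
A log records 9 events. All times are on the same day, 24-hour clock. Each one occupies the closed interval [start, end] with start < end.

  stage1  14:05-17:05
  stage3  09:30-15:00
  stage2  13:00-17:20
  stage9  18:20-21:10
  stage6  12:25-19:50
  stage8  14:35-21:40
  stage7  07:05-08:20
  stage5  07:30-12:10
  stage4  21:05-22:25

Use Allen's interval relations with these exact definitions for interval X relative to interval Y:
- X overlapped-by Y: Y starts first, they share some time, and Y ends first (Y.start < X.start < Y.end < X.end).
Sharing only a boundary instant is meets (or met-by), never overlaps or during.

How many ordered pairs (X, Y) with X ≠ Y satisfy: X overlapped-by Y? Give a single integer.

12

Checking all 72 ordered pairs for relation 'overlapped-by'; matching pairs in alphabetical order:
(stage1, stage3): stage1 overlapped-by stage3 ✓
(stage2, stage3): stage2 overlapped-by stage3 ✓
(stage3, stage5): stage3 overlapped-by stage5 ✓
(stage4, stage8): stage4 overlapped-by stage8 ✓
(stage4, stage9): stage4 overlapped-by stage9 ✓
(stage5, stage7): stage5 overlapped-by stage7 ✓
(stage6, stage3): stage6 overlapped-by stage3 ✓
(stage8, stage1): stage8 overlapped-by stage1 ✓
(stage8, stage2): stage8 overlapped-by stage2 ✓
(stage8, stage3): stage8 overlapped-by stage3 ✓
(stage8, stage6): stage8 overlapped-by stage6 ✓
(stage9, stage6): stage9 overlapped-by stage6 ✓
Count: 12.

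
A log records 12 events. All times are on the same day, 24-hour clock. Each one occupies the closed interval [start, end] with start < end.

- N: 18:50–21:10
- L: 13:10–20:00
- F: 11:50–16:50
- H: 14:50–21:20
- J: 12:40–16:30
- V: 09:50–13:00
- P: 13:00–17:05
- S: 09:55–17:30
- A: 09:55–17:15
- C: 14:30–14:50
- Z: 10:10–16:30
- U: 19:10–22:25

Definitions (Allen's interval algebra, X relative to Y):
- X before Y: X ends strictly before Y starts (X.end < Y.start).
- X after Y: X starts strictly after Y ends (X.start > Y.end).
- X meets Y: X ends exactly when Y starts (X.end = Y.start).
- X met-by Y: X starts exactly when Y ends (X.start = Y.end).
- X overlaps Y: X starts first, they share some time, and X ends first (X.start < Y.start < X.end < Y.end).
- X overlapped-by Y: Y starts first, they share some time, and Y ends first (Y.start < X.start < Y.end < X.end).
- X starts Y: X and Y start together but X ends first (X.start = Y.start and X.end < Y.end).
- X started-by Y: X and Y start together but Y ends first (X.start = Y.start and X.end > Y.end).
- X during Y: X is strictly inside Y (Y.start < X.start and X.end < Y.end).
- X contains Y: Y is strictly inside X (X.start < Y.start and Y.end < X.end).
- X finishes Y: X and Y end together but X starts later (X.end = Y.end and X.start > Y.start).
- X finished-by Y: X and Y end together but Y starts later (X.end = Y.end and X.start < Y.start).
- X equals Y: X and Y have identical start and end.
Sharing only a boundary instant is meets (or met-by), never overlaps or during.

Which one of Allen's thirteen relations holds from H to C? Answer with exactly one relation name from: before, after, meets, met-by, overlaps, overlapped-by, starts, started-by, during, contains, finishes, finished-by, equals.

met-by

H = [14:50, 21:20]; C = [14:30, 14:50].
Compare endpoints: H.start > C.start, H.start = C.end, H.end > C.start, H.end > C.end.
That pattern is 'met-by'.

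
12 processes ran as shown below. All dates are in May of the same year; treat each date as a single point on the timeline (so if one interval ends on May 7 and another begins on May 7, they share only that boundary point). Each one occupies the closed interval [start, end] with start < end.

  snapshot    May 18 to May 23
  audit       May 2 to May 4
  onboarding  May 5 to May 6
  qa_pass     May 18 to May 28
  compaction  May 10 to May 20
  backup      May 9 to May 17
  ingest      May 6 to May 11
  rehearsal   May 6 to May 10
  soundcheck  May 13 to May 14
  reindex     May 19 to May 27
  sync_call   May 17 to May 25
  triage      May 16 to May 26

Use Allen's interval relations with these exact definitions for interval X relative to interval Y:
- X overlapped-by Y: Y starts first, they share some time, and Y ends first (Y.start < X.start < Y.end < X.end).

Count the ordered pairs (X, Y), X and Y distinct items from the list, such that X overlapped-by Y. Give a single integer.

15

Checking all 132 ordered pairs for relation 'overlapped-by'; matching pairs in alphabetical order:
(backup, ingest): backup overlapped-by ingest ✓
(backup, rehearsal): backup overlapped-by rehearsal ✓
(compaction, backup): compaction overlapped-by backup ✓
(compaction, ingest): compaction overlapped-by ingest ✓
(qa_pass, compaction): qa_pass overlapped-by compaction ✓
(qa_pass, sync_call): qa_pass overlapped-by sync_call ✓
(qa_pass, triage): qa_pass overlapped-by triage ✓
(reindex, compaction): reindex overlapped-by compaction ✓
(reindex, snapshot): reindex overlapped-by snapshot ✓
(reindex, sync_call): reindex overlapped-by sync_call ✓
(reindex, triage): reindex overlapped-by triage ✓
(snapshot, compaction): snapshot overlapped-by compaction ✓
(sync_call, compaction): sync_call overlapped-by compaction ✓
(triage, backup): triage overlapped-by backup ✓
(triage, compaction): triage overlapped-by compaction ✓
Count: 15.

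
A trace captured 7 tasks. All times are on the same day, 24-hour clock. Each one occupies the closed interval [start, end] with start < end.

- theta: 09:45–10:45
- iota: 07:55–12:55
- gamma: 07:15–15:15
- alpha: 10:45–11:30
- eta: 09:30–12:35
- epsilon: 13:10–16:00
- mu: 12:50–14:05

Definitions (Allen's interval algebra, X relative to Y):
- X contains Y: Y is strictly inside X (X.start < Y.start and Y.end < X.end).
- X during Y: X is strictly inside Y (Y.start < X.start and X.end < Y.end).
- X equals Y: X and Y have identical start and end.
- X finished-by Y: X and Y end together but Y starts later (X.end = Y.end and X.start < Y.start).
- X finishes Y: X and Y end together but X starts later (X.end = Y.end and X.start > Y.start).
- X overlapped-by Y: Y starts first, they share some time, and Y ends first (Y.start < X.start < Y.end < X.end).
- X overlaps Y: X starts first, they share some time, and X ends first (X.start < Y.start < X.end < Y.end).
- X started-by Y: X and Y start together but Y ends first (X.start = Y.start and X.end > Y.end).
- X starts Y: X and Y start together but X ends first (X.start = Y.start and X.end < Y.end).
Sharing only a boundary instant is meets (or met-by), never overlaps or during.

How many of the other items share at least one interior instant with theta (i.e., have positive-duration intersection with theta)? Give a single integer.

Target theta = [09:45, 10:45].
alpha [10:45, 11:30] → met-by → no.
epsilon [13:10, 16:00] → after → no.
eta [09:30, 12:35] → contains → counts.
gamma [07:15, 15:15] → contains → counts.
iota [07:55, 12:55] → contains → counts.
mu [12:50, 14:05] → after → no.
Total: 3.

3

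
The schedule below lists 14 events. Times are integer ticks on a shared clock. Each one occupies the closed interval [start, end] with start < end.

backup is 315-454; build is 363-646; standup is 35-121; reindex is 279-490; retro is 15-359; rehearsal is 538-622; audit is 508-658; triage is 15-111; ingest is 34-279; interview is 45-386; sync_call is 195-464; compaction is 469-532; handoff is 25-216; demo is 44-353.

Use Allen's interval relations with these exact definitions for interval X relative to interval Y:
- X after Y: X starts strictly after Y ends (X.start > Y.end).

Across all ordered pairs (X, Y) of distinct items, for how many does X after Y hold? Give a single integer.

45

Checking all 182 ordered pairs for relation 'after'; matching pairs in alphabetical order:
(audit, backup): audit after backup ✓
(audit, demo): audit after demo ✓
(audit, handoff): audit after handoff ✓
(audit, ingest): audit after ingest ✓
(audit, interview): audit after interview ✓
(audit, reindex): audit after reindex ✓
(audit, retro): audit after retro ✓
(audit, standup): audit after standup ✓
(audit, sync_call): audit after sync_call ✓
(audit, triage): audit after triage ✓
(backup, handoff): backup after handoff ✓
(backup, ingest): backup after ingest ✓
(backup, standup): backup after standup ✓
(backup, triage): backup after triage ✓
(build, demo): build after demo ✓
(build, handoff): build after handoff ✓
(build, ingest): build after ingest ✓
(build, retro): build after retro ✓
(build, standup): build after standup ✓
(build, triage): build after triage ✓
(compaction, backup): compaction after backup ✓
(compaction, demo): compaction after demo ✓
(compaction, handoff): compaction after handoff ✓
(compaction, ingest): compaction after ingest ✓
... plus 21 further pairs not listed.
Count: 45.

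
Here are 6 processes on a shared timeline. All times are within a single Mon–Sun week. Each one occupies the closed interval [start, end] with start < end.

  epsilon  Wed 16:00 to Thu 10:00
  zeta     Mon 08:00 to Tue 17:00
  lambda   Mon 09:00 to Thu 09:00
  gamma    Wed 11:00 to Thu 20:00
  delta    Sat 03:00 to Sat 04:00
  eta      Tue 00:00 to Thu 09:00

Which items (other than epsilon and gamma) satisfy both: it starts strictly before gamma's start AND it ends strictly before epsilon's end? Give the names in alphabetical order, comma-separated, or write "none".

eta, lambda, zeta

Conditions: its start is strictly before gamma's start (X.start < Wed 11:00) AND its end is strictly before epsilon's end (X.end < Thu 10:00).
delta: start Sat 03:00 < Wed 11:00? ✗; end Sat 04:00 < Thu 10:00? ✗ → no.
eta: start Tue 00:00 < Wed 11:00? ✓; end Thu 09:00 < Thu 10:00? ✓ → yes.
lambda: start Mon 09:00 < Wed 11:00? ✓; end Thu 09:00 < Thu 10:00? ✓ → yes.
zeta: start Mon 08:00 < Wed 11:00? ✓; end Tue 17:00 < Thu 10:00? ✓ → yes.
Result: eta, lambda, zeta.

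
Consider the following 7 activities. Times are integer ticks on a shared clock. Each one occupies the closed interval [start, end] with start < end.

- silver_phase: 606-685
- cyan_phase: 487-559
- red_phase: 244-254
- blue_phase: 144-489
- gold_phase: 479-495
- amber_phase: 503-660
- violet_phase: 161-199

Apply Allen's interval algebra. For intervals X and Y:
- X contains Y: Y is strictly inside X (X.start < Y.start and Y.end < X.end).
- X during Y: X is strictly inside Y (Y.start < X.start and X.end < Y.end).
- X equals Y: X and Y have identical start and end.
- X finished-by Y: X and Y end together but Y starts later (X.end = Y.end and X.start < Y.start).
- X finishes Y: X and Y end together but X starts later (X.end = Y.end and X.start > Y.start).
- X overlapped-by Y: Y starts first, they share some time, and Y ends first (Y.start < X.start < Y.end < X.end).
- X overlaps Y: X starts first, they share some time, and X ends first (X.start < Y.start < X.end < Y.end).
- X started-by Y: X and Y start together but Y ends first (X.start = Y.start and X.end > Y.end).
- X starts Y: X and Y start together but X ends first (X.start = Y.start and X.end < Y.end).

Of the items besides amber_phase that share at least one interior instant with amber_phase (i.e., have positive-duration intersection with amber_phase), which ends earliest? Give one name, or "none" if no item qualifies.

Target amber_phase = [503, 660].
blue_phase [144, 489] → before → excluded.
cyan_phase [487, 559] → overlaps → candidate.
gold_phase [479, 495] → before → excluded.
red_phase [244, 254] → before → excluded.
silver_phase [606, 685] → overlapped-by → candidate.
violet_phase [161, 199] → before → excluded.
Among candidates, earliest end is 559 → cyan_phase.

cyan_phase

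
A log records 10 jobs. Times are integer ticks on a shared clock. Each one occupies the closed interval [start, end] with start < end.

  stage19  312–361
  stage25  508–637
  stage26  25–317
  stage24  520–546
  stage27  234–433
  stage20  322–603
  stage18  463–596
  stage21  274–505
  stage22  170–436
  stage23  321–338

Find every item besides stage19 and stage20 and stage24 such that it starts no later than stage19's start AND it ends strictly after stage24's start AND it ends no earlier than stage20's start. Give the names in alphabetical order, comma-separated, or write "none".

none

Conditions: its start is no later than stage19's start (X.start <= 312) AND its end is strictly after stage24's start (X.end > 520) AND its end is no earlier than stage20's start (X.end >= 322).
stage18: start 463 <= 312? ✗; end 596 > 520? ✓; end 596 >= 322? ✓ → no.
stage21: start 274 <= 312? ✓; end 505 > 520? ✗; end 505 >= 322? ✓ → no.
stage22: start 170 <= 312? ✓; end 436 > 520? ✗; end 436 >= 322? ✓ → no.
stage23: start 321 <= 312? ✗; end 338 > 520? ✗; end 338 >= 322? ✓ → no.
stage25: start 508 <= 312? ✗; end 637 > 520? ✓; end 637 >= 322? ✓ → no.
stage26: start 25 <= 312? ✓; end 317 > 520? ✗; end 317 >= 322? ✗ → no.
stage27: start 234 <= 312? ✓; end 433 > 520? ✗; end 433 >= 322? ✓ → no.
Result: none.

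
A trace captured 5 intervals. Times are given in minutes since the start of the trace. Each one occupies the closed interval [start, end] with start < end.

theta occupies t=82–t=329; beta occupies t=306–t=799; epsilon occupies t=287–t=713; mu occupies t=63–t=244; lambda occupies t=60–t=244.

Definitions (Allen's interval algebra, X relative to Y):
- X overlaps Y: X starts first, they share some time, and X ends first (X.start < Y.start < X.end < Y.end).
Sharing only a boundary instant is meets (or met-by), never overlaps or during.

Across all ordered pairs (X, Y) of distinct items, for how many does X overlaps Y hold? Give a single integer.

Checking all 20 ordered pairs for relation 'overlaps'; matching pairs in alphabetical order:
(epsilon, beta): epsilon overlaps beta ✓
(lambda, theta): lambda overlaps theta ✓
(mu, theta): mu overlaps theta ✓
(theta, beta): theta overlaps beta ✓
(theta, epsilon): theta overlaps epsilon ✓
Count: 5.

5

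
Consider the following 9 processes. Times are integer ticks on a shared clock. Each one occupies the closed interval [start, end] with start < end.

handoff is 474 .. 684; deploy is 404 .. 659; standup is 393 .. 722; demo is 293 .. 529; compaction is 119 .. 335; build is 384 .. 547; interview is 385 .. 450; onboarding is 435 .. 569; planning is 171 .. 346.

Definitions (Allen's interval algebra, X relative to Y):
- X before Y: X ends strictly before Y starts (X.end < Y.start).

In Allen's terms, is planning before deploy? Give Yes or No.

Yes

planning = [171, 346], deploy = [404, 659].
Actual relation of planning to deploy: before.
Asked whether 'before' holds → Yes.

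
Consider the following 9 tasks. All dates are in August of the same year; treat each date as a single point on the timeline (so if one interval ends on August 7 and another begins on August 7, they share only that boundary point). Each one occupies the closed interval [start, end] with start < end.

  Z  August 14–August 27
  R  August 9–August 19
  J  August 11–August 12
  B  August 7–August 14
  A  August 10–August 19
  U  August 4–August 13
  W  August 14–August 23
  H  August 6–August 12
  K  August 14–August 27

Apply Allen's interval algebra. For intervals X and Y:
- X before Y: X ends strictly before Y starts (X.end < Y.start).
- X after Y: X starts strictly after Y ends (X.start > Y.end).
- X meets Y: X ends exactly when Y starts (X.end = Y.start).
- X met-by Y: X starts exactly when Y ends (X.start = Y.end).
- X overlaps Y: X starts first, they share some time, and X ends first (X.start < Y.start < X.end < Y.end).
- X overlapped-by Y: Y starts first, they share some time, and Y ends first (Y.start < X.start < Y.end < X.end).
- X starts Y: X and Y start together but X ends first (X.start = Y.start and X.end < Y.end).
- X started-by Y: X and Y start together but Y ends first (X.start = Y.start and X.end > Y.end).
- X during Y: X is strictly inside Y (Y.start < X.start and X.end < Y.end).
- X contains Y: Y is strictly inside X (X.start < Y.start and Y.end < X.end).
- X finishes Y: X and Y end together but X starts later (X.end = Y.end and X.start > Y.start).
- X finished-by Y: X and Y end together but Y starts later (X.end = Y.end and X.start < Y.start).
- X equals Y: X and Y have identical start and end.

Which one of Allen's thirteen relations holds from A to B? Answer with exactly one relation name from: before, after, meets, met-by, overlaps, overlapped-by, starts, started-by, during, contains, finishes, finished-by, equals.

overlapped-by

A = [August 10, August 19]; B = [August 7, August 14].
Compare endpoints: A.start > B.start, A.start < B.end, A.end > B.start, A.end > B.end.
That pattern is 'overlapped-by'.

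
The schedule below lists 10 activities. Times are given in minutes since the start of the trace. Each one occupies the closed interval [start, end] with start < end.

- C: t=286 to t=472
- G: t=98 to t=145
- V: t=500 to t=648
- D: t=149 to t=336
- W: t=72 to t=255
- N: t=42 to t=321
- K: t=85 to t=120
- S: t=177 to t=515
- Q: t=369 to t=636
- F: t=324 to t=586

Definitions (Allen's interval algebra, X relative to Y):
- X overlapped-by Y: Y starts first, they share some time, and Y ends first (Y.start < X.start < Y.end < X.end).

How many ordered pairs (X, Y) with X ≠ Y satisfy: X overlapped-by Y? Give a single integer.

Checking all 90 ordered pairs for relation 'overlapped-by'; matching pairs in alphabetical order:
(C, D): C overlapped-by D ✓
(C, N): C overlapped-by N ✓
(D, N): D overlapped-by N ✓
(D, W): D overlapped-by W ✓
(F, C): F overlapped-by C ✓
(F, D): F overlapped-by D ✓
(F, S): F overlapped-by S ✓
(G, K): G overlapped-by K ✓
(Q, C): Q overlapped-by C ✓
(Q, F): Q overlapped-by F ✓
(Q, S): Q overlapped-by S ✓
(S, D): S overlapped-by D ✓
(S, N): S overlapped-by N ✓
(S, W): S overlapped-by W ✓
(V, F): V overlapped-by F ✓
(V, Q): V overlapped-by Q ✓
(V, S): V overlapped-by S ✓
Count: 17.

17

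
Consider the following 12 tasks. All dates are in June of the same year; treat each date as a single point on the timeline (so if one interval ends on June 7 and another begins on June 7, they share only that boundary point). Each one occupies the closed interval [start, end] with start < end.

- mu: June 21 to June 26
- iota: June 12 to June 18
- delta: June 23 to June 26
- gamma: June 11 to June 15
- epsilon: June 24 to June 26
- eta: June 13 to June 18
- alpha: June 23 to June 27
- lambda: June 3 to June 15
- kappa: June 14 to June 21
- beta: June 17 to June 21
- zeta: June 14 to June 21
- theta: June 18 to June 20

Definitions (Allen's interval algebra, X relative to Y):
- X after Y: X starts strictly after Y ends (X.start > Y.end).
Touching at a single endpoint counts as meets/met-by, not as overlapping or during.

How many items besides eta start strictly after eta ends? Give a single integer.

Target eta = [June 13, June 18].
alpha [June 23, June 27] → after → counts.
beta [June 17, June 21] → overlapped-by → no.
delta [June 23, June 26] → after → counts.
epsilon [June 24, June 26] → after → counts.
gamma [June 11, June 15] → overlaps → no.
iota [June 12, June 18] → finished-by → no.
kappa [June 14, June 21] → overlapped-by → no.
lambda [June 3, June 15] → overlaps → no.
mu [June 21, June 26] → after → counts.
theta [June 18, June 20] → met-by → no.
zeta [June 14, June 21] → overlapped-by → no.
Total: 4.

4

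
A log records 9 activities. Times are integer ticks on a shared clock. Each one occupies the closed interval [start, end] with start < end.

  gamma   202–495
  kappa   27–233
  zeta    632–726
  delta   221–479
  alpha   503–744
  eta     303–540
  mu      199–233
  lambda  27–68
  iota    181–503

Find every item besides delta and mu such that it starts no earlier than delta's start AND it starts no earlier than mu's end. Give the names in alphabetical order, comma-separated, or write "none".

alpha, eta, zeta

Conditions: its start is no earlier than delta's start (X.start >= 221) AND its start is no earlier than mu's end (X.start >= 233).
alpha: start 503 >= 221? ✓; start 503 >= 233? ✓ → yes.
eta: start 303 >= 221? ✓; start 303 >= 233? ✓ → yes.
gamma: start 202 >= 221? ✗; start 202 >= 233? ✗ → no.
iota: start 181 >= 221? ✗; start 181 >= 233? ✗ → no.
kappa: start 27 >= 221? ✗; start 27 >= 233? ✗ → no.
lambda: start 27 >= 221? ✗; start 27 >= 233? ✗ → no.
zeta: start 632 >= 221? ✓; start 632 >= 233? ✓ → yes.
Result: alpha, eta, zeta.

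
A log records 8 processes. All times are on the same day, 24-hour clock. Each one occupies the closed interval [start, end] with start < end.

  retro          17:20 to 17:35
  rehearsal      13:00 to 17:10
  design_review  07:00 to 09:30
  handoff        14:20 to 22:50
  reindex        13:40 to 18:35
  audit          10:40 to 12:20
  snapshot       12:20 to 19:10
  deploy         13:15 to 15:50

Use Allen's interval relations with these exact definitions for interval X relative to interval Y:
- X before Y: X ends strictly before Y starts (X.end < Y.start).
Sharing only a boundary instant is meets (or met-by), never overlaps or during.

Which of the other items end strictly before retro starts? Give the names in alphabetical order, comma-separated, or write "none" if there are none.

audit, deploy, design_review, rehearsal

Target retro = [17:20, 17:35].
audit [10:40, 12:20] → before → yes.
deploy [13:15, 15:50] → before → yes.
design_review [07:00, 09:30] → before → yes.
handoff [14:20, 22:50] → contains → no.
rehearsal [13:00, 17:10] → before → yes.
reindex [13:40, 18:35] → contains → no.
snapshot [12:20, 19:10] → contains → no.
Result: audit, deploy, design_review, rehearsal.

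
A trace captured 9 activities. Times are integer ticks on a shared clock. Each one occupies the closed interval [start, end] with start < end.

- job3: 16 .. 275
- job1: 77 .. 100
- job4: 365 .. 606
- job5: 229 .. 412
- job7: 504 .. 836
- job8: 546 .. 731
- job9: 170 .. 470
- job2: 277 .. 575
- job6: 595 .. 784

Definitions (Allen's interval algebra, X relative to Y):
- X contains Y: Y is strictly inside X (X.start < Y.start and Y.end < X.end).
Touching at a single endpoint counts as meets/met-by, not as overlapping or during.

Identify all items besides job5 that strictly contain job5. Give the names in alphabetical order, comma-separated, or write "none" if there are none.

Target job5 = [229, 412].
job1 [77, 100] → before → no.
job2 [277, 575] → overlapped-by → no.
job3 [16, 275] → overlaps → no.
job4 [365, 606] → overlapped-by → no.
job6 [595, 784] → after → no.
job7 [504, 836] → after → no.
job8 [546, 731] → after → no.
job9 [170, 470] → contains → yes.
Result: job9.

job9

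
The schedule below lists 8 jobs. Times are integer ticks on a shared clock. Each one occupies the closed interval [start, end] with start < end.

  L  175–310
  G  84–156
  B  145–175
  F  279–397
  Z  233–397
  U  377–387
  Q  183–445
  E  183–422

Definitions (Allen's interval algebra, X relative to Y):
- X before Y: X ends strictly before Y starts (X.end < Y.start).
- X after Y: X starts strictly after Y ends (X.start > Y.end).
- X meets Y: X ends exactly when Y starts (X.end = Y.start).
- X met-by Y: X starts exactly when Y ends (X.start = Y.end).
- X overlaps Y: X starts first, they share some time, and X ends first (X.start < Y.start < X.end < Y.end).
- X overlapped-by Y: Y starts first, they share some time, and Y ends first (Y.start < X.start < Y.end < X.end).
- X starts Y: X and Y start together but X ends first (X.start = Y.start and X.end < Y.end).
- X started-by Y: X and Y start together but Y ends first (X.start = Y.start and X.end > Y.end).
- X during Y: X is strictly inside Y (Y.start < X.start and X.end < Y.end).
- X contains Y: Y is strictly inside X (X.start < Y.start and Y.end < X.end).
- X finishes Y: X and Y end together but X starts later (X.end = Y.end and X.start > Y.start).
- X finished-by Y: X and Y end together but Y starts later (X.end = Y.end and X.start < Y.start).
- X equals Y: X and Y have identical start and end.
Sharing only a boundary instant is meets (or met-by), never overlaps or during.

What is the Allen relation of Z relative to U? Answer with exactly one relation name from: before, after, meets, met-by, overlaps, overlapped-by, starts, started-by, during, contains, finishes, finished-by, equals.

contains

Z = [233, 397]; U = [377, 387].
Compare endpoints: Z.start < U.start, Z.start < U.end, Z.end > U.start, Z.end > U.end.
That pattern is 'contains'.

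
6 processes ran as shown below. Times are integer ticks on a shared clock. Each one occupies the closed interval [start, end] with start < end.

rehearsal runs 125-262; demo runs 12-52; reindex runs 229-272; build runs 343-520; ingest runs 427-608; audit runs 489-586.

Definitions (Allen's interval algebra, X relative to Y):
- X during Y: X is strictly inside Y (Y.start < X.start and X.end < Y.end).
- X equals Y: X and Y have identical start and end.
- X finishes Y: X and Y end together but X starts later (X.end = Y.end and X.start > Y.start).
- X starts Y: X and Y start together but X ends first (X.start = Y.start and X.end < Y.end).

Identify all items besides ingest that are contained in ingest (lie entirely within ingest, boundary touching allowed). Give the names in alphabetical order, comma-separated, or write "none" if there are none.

Target ingest = [427, 608].
audit [489, 586] → during → yes.
build [343, 520] → overlaps → no.
demo [12, 52] → before → no.
rehearsal [125, 262] → before → no.
reindex [229, 272] → before → no.
Result: audit.

audit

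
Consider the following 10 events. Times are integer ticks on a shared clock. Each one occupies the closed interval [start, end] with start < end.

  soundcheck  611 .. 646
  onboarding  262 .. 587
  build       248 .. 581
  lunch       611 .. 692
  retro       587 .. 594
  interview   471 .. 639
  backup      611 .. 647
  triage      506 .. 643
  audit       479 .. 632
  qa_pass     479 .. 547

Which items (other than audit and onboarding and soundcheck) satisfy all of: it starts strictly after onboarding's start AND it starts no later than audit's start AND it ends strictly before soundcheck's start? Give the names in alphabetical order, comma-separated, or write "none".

qa_pass

Conditions: its start is strictly after onboarding's start (X.start > 262) AND its start is no later than audit's start (X.start <= 479) AND its end is strictly before soundcheck's start (X.end < 611).
backup: start 611 > 262? ✓; start 611 <= 479? ✗; end 647 < 611? ✗ → no.
build: start 248 > 262? ✗; start 248 <= 479? ✓; end 581 < 611? ✓ → no.
interview: start 471 > 262? ✓; start 471 <= 479? ✓; end 639 < 611? ✗ → no.
lunch: start 611 > 262? ✓; start 611 <= 479? ✗; end 692 < 611? ✗ → no.
qa_pass: start 479 > 262? ✓; start 479 <= 479? ✓; end 547 < 611? ✓ → yes.
retro: start 587 > 262? ✓; start 587 <= 479? ✗; end 594 < 611? ✓ → no.
triage: start 506 > 262? ✓; start 506 <= 479? ✗; end 643 < 611? ✗ → no.
Result: qa_pass.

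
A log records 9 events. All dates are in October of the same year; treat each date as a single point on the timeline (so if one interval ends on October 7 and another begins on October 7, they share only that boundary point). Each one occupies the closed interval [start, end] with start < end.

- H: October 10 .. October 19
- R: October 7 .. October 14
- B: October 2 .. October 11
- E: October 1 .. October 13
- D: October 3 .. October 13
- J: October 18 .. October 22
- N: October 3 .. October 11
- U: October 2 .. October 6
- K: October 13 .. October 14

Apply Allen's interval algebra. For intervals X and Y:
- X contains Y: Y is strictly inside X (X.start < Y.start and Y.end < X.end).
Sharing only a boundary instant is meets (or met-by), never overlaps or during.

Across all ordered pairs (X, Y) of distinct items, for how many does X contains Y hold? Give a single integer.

Checking all 72 ordered pairs for relation 'contains'; matching pairs in alphabetical order:
(E, B): E contains B ✓
(E, N): E contains N ✓
(E, U): E contains U ✓
(H, K): H contains K ✓
Count: 4.

4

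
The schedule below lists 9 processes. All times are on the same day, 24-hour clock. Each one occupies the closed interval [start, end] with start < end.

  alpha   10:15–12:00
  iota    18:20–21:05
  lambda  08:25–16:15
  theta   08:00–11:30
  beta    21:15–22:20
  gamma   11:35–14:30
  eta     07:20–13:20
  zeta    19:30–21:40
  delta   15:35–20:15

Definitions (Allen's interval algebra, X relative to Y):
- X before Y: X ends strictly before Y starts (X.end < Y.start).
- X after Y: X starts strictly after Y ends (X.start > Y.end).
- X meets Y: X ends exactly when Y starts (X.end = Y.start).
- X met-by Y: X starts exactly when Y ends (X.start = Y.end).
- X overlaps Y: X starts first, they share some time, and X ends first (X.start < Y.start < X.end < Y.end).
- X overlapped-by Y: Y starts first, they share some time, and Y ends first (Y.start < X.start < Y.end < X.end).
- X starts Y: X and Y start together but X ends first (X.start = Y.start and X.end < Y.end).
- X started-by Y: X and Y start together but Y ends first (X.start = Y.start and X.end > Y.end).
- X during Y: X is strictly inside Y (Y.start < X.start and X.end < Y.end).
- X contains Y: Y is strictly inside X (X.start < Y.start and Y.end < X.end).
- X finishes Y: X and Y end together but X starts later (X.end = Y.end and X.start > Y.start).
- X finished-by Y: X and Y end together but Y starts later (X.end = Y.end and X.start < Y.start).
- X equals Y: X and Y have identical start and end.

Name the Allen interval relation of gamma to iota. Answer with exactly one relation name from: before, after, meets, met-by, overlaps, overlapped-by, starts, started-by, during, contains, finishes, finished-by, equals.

gamma = [11:35, 14:30]; iota = [18:20, 21:05].
Compare endpoints: gamma.start < iota.start, gamma.start < iota.end, gamma.end < iota.start, gamma.end < iota.end.
That pattern is 'before'.

before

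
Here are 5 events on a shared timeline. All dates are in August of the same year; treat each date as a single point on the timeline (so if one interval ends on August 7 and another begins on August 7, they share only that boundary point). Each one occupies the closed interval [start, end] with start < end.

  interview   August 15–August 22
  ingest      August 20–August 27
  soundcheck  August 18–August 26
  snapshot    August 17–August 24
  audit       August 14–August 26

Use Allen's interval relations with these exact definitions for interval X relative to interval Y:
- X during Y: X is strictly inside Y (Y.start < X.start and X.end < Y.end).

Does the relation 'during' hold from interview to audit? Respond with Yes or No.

interview = [August 15, August 22], audit = [August 14, August 26].
Actual relation of interview to audit: during.
Asked whether 'during' holds → Yes.

Yes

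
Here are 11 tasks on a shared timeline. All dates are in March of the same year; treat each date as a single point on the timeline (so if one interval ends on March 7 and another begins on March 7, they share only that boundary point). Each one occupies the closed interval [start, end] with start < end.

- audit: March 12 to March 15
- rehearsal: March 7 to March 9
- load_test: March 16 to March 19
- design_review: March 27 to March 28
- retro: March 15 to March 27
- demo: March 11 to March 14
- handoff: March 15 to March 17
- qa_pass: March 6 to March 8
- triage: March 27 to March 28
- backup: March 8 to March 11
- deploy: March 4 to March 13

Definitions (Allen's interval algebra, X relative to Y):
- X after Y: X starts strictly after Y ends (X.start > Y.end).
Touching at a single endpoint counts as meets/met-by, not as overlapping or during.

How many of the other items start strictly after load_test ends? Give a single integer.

2

Target load_test = [March 16, March 19].
audit [March 12, March 15] → before → no.
backup [March 8, March 11] → before → no.
demo [March 11, March 14] → before → no.
deploy [March 4, March 13] → before → no.
design_review [March 27, March 28] → after → counts.
handoff [March 15, March 17] → overlaps → no.
qa_pass [March 6, March 8] → before → no.
rehearsal [March 7, March 9] → before → no.
retro [March 15, March 27] → contains → no.
triage [March 27, March 28] → after → counts.
Total: 2.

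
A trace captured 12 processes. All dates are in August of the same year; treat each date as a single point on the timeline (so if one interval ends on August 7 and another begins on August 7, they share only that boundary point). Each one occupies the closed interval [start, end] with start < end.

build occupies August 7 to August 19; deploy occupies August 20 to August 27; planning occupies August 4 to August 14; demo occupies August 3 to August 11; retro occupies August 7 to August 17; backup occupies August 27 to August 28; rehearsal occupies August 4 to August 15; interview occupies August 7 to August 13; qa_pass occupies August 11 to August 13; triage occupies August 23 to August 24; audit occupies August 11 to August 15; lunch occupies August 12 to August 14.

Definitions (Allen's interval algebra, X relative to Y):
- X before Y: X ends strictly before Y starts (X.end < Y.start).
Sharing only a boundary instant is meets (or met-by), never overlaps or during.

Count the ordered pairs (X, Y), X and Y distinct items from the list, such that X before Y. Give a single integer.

Checking all 132 ordered pairs for relation 'before'; matching pairs in alphabetical order:
(audit, backup): audit before backup ✓
(audit, deploy): audit before deploy ✓
(audit, triage): audit before triage ✓
(build, backup): build before backup ✓
(build, deploy): build before deploy ✓
(build, triage): build before triage ✓
(demo, backup): demo before backup ✓
(demo, deploy): demo before deploy ✓
(demo, lunch): demo before lunch ✓
(demo, triage): demo before triage ✓
(interview, backup): interview before backup ✓
(interview, deploy): interview before deploy ✓
(interview, triage): interview before triage ✓
(lunch, backup): lunch before backup ✓
(lunch, deploy): lunch before deploy ✓
(lunch, triage): lunch before triage ✓
(planning, backup): planning before backup ✓
(planning, deploy): planning before deploy ✓
(planning, triage): planning before triage ✓
(qa_pass, backup): qa_pass before backup ✓
(qa_pass, deploy): qa_pass before deploy ✓
(qa_pass, triage): qa_pass before triage ✓
(rehearsal, backup): rehearsal before backup ✓
(rehearsal, deploy): rehearsal before deploy ✓
... plus 5 further pairs not listed.
Count: 29.

29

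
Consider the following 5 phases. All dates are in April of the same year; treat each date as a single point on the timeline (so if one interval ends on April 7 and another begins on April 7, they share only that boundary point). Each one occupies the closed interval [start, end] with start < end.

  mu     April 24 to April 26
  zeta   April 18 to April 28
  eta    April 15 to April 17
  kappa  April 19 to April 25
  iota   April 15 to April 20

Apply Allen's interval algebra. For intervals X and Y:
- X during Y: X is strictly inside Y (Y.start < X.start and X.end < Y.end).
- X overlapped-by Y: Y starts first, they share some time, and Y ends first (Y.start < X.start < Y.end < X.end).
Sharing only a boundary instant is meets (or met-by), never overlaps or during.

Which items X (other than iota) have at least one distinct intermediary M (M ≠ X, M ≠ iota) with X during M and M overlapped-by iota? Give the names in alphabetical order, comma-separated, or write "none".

Target iota = [April 15, April 20].
Intermediaries M with M overlapped-by iota: kappa, zeta.
Via kappa — items with X during kappa: none.
Via zeta — items with X during zeta: kappa, mu.
Union: kappa, mu.

kappa, mu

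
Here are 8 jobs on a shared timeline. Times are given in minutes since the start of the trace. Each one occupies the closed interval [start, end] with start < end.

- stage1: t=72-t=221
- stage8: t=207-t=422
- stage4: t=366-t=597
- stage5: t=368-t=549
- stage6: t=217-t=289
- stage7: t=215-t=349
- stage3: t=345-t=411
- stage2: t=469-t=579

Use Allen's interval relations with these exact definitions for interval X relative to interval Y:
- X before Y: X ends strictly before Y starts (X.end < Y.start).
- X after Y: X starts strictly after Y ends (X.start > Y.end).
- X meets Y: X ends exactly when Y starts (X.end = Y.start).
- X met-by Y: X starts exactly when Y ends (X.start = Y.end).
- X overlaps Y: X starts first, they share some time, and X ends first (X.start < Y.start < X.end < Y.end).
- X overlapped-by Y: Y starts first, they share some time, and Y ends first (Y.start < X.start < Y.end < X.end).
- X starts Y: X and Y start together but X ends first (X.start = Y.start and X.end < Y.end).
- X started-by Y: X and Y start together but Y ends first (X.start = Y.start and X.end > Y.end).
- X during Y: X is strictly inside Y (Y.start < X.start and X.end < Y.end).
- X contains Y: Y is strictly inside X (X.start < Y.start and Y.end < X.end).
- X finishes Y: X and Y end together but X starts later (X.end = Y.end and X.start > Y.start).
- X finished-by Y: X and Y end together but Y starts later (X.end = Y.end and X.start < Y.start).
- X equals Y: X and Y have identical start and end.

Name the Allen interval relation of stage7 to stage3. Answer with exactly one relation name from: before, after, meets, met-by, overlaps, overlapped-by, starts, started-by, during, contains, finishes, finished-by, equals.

stage7 = [t=215, t=349]; stage3 = [t=345, t=411].
Compare endpoints: stage7.start < stage3.start, stage7.start < stage3.end, stage7.end > stage3.start, stage7.end < stage3.end.
That pattern is 'overlaps'.

overlaps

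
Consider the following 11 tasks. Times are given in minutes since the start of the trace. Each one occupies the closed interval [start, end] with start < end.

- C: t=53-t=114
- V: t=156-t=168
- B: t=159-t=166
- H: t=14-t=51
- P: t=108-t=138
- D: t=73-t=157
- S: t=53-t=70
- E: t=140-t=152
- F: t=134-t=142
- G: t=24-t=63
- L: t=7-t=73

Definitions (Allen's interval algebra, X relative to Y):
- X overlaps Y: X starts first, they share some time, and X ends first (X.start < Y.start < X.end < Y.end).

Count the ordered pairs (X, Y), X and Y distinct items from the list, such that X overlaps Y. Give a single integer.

Checking all 110 ordered pairs for relation 'overlaps'; matching pairs in alphabetical order:
(C, D): C overlaps D ✓
(C, P): C overlaps P ✓
(D, V): D overlaps V ✓
(F, E): F overlaps E ✓
(G, C): G overlaps C ✓
(G, S): G overlaps S ✓
(H, G): H overlaps G ✓
(L, C): L overlaps C ✓
(P, F): P overlaps F ✓
Count: 9.

9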